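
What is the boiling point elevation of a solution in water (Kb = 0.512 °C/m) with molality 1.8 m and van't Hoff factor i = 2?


ΔTb = Kb × m × i
= 0.512 × 1.8 × 2
= 1.8432 °C

1.8432 °C


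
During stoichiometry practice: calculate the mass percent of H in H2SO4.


M(H2SO4) = 2×1.008 + 1×32.07 + 4×16.0 = 98.086 g/mol
Mass of H = 2 × 1.008 = 2.016 g/mol
% H = 2.016/98.086 × 100 = 2.06%

2.06%


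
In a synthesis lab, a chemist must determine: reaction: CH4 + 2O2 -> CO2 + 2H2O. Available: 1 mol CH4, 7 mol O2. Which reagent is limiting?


Mole ratio available / coefficient:
  CH4: 1/1 = 1.000
  O2: 7/2 = 3.500
Smaller ratio is limiting.

CH4


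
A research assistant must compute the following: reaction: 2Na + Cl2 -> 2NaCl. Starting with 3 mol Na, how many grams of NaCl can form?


Mole ratio NaCl:Na = 2:2
n(NaCl) = 3 × 2/2 = 3.000 mol
mass = 3.000 × 58.44 = 175.32 g

175.32 g


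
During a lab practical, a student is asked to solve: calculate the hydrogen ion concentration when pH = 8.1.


[H+] = 10^(-pH) = 10^(-8.1)
= 7.94×10^-9 M

7.94×10^-9 M


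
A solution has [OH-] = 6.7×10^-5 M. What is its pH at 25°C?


pOH = -log10([OH-]) = -log10(6.7×10^-5)
= 5 - log10(6.7) = 4.17
pH = 14 - pOH = 14 - 4.17 = 9.83

9.83


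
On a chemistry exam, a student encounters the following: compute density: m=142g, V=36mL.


ρ = mass/volume
= 142/36
= 3.944 g/mL

3.944 g/mL


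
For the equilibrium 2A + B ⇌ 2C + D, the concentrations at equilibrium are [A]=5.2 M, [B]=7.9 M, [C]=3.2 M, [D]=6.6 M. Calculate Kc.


Kc = [C]^2[D]/([A]^2[B])
= (3.2^2 × 6.6^1)/(5.2^2 × 7.9^1)
= 67.584/213.616
= 0.3164

0.3164


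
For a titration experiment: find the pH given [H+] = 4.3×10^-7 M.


pH = -log10([H+]) = -log10(4.3×10^-7)
= 7 - log10(4.3)
= 7 - 0.63
= 6.37

6.37


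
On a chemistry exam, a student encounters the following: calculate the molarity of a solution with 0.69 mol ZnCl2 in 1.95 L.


M = n/V = 0.69/1.95 = 0.354 mol/L

0.354 M


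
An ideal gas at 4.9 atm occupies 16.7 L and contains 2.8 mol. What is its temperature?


PV = nRT  (R = 0.08206 L·atm/(mol·K))
T = PV/(nR) = 4.9×16.7/(2.8×0.08206)
= 81.83/0.229768
= 356.14 K

356.14 K


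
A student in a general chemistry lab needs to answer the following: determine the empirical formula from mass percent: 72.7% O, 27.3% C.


Assume 100 g sample. Moles of each element:
  O: 72.7/16.0 = 4.544 mol
  C: 27.3/12.01 = 2.273 mol
Divide by smallest (2.273):
  O: 4.544/2.273 = 2.0
  C: 2.273/2.273 = 1.0
Empirical formula: CO2

CO2


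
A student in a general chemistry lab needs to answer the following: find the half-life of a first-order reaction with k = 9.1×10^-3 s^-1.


t½ = ln2/k = 0.693147/(9.1×10^-3 s^-1)
= 76.17 s

76.17 s


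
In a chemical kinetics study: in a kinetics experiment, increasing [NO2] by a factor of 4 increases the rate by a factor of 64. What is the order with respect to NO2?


rate ∝ [NO2]^n
4^n = 64 → n = 3
Order in NO2: 3

3


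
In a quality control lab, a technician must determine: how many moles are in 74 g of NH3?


M(NH3) = 17.03 g/mol
n = mass/M = 74/17.03 = 4.3453 mol

4.3453 mol


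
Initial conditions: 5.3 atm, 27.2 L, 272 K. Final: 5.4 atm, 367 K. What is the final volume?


P1V1/T1 = P2V2/T2
V2 = P1V1T2/(T1P2)
= 5.3×27.2×367/(272×5.4)
= 36.02 L

36.02 L


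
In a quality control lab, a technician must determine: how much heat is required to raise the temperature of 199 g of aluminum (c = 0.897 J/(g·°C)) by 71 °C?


q = mcΔT = 199 × 0.897 × 71
= 12673.71 J

12673.71 J


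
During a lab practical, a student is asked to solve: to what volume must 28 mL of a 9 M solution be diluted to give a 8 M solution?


C1V1 = C2V2
9 × 28 = 8 × V2
V2 = 252/8 = 31.5 mL

31.5 mL


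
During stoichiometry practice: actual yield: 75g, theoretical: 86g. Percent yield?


% yield = actual/theoretical × 100
= 75/86 × 100
= 87.21%

87.21%


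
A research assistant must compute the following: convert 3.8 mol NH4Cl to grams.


M(NH4Cl) = 53.49 g/mol
mass = n × M = 3.8 × 53.49 = 203.26 g

203.26 g


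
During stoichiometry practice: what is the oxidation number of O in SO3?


O is usually -2
Oxidation number: -2

-2


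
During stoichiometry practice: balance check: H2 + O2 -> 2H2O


Equation: H2 + O2 -> 2H2O
Check atoms: H: 2≠4, O: 2=2
Not balanced

No, not balanced


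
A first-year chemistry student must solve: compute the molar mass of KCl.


M(KCl) = 1×39.1 + 1×35.45
= 39.1 + 35.45
= 74.55 g/mol

74.55 g/mol


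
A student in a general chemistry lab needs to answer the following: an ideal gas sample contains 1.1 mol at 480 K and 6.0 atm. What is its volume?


PV = nRT  (R = 0.08206 L·atm/(mol·K))
V = nRT/P = 1.1×0.08206×480/6.0
= 7.221 L

7.221 L


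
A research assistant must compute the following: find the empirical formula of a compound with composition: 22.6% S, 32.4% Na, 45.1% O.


Assume 100 g sample. Moles of each element:
  S: 22.6/32.07 = 0.705 mol
  Na: 32.4/22.99 = 1.409 mol
  O: 45.1/16.0 = 2.819 mol
Divide by smallest (0.705):
  S: 0.705/0.705 = 1.0
  Na: 1.409/0.705 = 2.0
  O: 2.819/0.705 = 4.0
Empirical formula: Na2SO4

Na2SO4


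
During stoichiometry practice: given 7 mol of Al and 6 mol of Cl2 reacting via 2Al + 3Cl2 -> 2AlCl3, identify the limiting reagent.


Mole ratio available / coefficient:
  Al: 7/2 = 3.500
  Cl2: 6/3 = 2.000
Smaller ratio is limiting.

Cl2


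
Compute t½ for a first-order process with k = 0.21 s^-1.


t½ = ln2/k = 0.693147/(0.21 s^-1)
= 3.301 s

3.301 s


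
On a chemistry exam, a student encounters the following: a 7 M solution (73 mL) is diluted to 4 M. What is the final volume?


C1V1 = C2V2
7 × 73 = 4 × V2
V2 = 511/4 = 127.75 mL

127.75 mL


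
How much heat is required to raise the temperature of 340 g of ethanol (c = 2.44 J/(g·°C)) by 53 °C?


q = mcΔT = 340 × 2.44 × 53
= 43968.80 J

43968.80 J


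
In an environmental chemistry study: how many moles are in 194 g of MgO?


M(MgO) = 40.31 g/mol
n = mass/M = 194/40.31 = 4.8127 mol

4.8127 mol


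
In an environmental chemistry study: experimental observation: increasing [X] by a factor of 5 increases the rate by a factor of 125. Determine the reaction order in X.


rate ∝ [X]^n
5^n = 125 → n = 3
Order in X: 3

3


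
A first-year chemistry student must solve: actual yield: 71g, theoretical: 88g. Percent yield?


% yield = actual/theoretical × 100
= 71/88 × 100
= 80.68%

80.68%


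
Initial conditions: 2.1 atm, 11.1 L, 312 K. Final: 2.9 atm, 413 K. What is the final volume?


P1V1/T1 = P2V2/T2
V2 = P1V1T2/(T1P2)
= 2.1×11.1×413/(312×2.9)
= 10.64 L

10.64 L


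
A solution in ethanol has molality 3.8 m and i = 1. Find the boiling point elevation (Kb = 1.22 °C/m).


ΔTb = Kb × m × i
= 1.22 × 3.8 × 1
= 4.636 °C

4.636 °C


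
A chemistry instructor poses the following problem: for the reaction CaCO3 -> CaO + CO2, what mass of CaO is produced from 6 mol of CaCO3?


Mole ratio CaO:CaCO3 = 1:1
n(CaO) = 6 × 1/1 = 6.000 mol
mass = 6.000 × 56.08 = 336.48 g

336.48 g


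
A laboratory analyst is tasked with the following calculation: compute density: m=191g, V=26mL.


ρ = mass/volume
= 191/26
= 7.346 g/mL

7.346 g/mL


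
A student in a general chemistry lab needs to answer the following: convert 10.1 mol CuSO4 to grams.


M(CuSO4) = 159.62 g/mol
mass = n × M = 10.1 × 159.62 = 1612.16 g

1612.16 g


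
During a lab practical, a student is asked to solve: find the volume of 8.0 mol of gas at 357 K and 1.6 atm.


PV = nRT  (R = 0.08206 L·atm/(mol·K))
V = nRT/P = 8.0×0.08206×357/1.6
= 146.477 L

146.477 L


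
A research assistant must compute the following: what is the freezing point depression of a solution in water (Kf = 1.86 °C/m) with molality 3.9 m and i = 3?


ΔTf = Kf × m × i
= 1.86 × 3.9 × 3
= 21.762 °C

21.762 °C


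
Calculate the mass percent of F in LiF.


M(LiF) = 1×6.94 + 1×19.0 = 25.94 g/mol
Mass of F = 1 × 19.0 = 19.00 g/mol
% F = 19.00/25.94 × 100 = 73.25%

73.25%


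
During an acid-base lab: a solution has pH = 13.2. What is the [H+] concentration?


[H+] = 10^(-pH) = 10^(-13.2)
= 6.31×10^-14 M

6.31×10^-14 M


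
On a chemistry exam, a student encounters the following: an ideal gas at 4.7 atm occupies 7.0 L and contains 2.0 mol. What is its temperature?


PV = nRT  (R = 0.08206 L·atm/(mol·K))
T = PV/(nR) = 4.7×7.0/(2.0×0.08206)
= 32.90/0.164120
= 200.46 K

200.46 K


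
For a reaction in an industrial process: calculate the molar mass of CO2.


M(CO2) = 1×12.01 + 2×16.0
= 12.01 + 32.0
= 44.01 g/mol

44.01 g/mol


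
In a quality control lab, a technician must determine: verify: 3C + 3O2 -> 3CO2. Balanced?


Equation: 3C + 3O2 -> 3CO2
Check atoms: C: 3=3, O: 6=6
Balanced

Yes, balanced


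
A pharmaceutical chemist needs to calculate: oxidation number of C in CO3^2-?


x + 3(-2) = -2, so x = +4
Oxidation number: +4

+4


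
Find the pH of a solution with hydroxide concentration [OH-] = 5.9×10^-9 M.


pOH = -log10([OH-]) = -log10(5.9×10^-9)
= 9 - log10(5.9) = 8.23
pH = 14 - pOH = 14 - 8.23 = 5.77

5.77


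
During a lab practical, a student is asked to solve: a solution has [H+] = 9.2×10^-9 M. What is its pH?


pH = -log10([H+]) = -log10(9.2×10^-9)
= 9 - log10(9.2)
= 9 - 0.96
= 8.04

8.04


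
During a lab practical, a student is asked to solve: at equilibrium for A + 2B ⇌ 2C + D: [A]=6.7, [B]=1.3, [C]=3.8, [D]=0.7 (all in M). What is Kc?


Kc = [C]^2[D]/([A][B]^2)
= (3.8^2 × 0.7^1)/(6.7^1 × 1.3^2)
= 10.108/11.323
= 0.8927

0.8927


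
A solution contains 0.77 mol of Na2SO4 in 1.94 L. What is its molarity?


M = n/V = 0.77/1.94 = 0.397 mol/L

0.397 M


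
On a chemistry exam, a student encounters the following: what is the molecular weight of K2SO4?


M(K2SO4) = 2×39.1 + 1×32.07 + 4×16.0
= 78.2 + 32.07 + 64.0
= 174.27 g/mol

174.27 g/mol


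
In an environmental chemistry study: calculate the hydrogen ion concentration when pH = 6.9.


[H+] = 10^(-pH) = 10^(-6.9)
= 1.26×10^-7 M

1.26×10^-7 M


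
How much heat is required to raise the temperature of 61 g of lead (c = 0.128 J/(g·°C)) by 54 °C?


q = mcΔT = 61 × 0.128 × 54
= 421.63 J

421.63 J


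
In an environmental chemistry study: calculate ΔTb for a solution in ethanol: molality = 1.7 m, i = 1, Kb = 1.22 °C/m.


ΔTb = Kb × m × i
= 1.22 × 1.7 × 1
= 2.074 °C

2.074 °C


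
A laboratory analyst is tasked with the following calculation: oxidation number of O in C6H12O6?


O is usually -2
Oxidation number: -2

-2


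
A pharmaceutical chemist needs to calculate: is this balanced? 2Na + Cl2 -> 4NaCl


Equation: 2Na + Cl2 -> 4NaCl
Check atoms: Cl: 2≠4, Na: 2≠4
Not balanced

No, not balanced


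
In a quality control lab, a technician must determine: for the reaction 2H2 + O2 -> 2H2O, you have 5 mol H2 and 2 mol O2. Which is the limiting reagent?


Mole ratio available / coefficient:
  H2: 5/2 = 2.500
  O2: 2/1 = 2.000
Smaller ratio is limiting.

O2


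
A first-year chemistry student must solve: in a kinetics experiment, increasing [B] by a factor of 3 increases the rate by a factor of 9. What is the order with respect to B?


rate ∝ [B]^n
3^n = 9 → n = 2
Order in B: 2

2


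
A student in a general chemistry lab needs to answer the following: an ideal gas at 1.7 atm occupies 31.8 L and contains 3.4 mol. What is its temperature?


PV = nRT  (R = 0.08206 L·atm/(mol·K))
T = PV/(nR) = 1.7×31.8/(3.4×0.08206)
= 54.06/0.279004
= 193.76 K

193.76 K


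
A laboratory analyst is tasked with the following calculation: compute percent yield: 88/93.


% yield = actual/theoretical × 100
= 88/93 × 100
= 94.62%

94.62%


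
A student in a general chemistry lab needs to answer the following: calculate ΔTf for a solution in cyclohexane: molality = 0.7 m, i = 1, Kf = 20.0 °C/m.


ΔTf = Kf × m × i
= 20.0 × 0.7 × 1
= 14.0 °C

14.0 °C


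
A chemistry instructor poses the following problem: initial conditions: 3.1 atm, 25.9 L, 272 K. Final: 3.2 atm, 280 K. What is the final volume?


P1V1/T1 = P2V2/T2
V2 = P1V1T2/(T1P2)
= 3.1×25.9×280/(272×3.2)
= 25.829 L

25.829 L


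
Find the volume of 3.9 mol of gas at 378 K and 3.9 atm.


PV = nRT  (R = 0.08206 L·atm/(mol·K))
V = nRT/P = 3.9×0.08206×378/3.9
= 31.019 L

31.019 L


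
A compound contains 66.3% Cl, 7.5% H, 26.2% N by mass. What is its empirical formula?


Assume 100 g sample. Moles of each element:
  Cl: 66.3/35.45 = 1.87 mol
  H: 7.5/1.008 = 7.44 mol
  N: 26.2/14.01 = 1.87 mol
Divide by smallest (1.87):
  Cl: 1.87/1.87 = 1.0
  H: 7.44/1.87 = 3.98
  N: 1.87/1.87 = 1.0
Empirical formula: NH4Cl

NH4Cl


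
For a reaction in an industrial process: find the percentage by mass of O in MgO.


M(MgO) = 1×24.31 + 1×16.0 = 40.31 g/mol
Mass of O = 1 × 16.0 = 16.00 g/mol
% O = 16.00/40.31 × 100 = 39.69%

39.69%


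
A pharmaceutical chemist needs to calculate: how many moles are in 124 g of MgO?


M(MgO) = 40.31 g/mol
n = mass/M = 124/40.31 = 3.0762 mol

3.0762 mol


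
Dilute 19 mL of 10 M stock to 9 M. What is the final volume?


C1V1 = C2V2
10 × 19 = 9 × V2
V2 = 190/9 = 21.11 mL

21.11 mL


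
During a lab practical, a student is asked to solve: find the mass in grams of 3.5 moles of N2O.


M(N2O) = 44.02 g/mol
mass = n × M = 3.5 × 44.02 = 154.07 g

154.07 g


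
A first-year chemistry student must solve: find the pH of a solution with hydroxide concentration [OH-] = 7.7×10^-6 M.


pOH = -log10([OH-]) = -log10(7.7×10^-6)
= 6 - log10(7.7) = 5.11
pH = 14 - pOH = 14 - 5.11 = 8.89

8.89


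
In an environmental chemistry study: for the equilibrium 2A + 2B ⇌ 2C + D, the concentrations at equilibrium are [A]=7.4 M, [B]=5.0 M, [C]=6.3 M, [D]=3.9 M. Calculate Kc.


Kc = [C]^2[D]/([A]^2[B]^2)
= (6.3^2 × 3.9^1)/(7.4^2 × 5.0^2)
= 154.791/1369
= 0.1131

0.1131


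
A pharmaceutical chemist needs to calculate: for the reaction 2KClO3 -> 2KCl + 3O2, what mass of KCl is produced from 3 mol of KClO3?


Mole ratio KCl:KClO3 = 2:2
n(KCl) = 3 × 2/2 = 3.000 mol
mass = 3.000 × 74.55 = 223.65 g

223.65 g


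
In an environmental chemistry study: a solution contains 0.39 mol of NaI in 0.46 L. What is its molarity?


M = n/V = 0.39/0.46 = 0.848 mol/L

0.848 M


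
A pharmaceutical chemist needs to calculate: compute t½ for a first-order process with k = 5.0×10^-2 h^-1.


t½ = ln2/k = 0.693147/(5.0×10^-2 h^-1)
= 13.86 h

13.86 h


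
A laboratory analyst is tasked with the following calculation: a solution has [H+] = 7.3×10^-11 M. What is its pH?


pH = -log10([H+]) = -log10(7.3×10^-11)
= 11 - log10(7.3)
= 11 - 0.86
= 10.14

10.14


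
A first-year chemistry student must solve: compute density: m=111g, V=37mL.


ρ = mass/volume
= 111/37
= 3.0 g/mL

3.0 g/mL


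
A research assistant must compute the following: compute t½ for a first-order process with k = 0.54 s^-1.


t½ = ln2/k = 0.693147/(0.54 s^-1)
= 1.284 s

1.284 s


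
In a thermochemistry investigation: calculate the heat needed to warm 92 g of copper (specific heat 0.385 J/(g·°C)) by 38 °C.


q = mcΔT = 92 × 0.385 × 38
= 1345.96 J

1345.96 J


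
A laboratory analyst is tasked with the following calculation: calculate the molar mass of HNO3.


M(HNO3) = 1×1.008 + 1×14.01 + 3×16.0
= 1.01 + 14.01 + 48.0
= 63.02 g/mol

63.02 g/mol


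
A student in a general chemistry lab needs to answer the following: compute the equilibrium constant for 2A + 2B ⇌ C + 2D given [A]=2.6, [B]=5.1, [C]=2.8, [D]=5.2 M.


Kc = [C][D]^2/([A]^2[B]^2)
= (2.8^1 × 5.2^2)/(2.6^2 × 5.1^2)
= 75.712/175.8276
= 0.4306

0.4306


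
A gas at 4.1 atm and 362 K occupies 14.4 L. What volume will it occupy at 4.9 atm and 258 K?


P1V1/T1 = P2V2/T2
V2 = P1V1T2/(T1P2)
= 4.1×14.4×258/(362×4.9)
= 8.587 L

8.587 L


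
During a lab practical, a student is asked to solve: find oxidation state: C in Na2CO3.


2(+1) + x + 3(-2) = 0, so x = +4
Oxidation number: +4

+4


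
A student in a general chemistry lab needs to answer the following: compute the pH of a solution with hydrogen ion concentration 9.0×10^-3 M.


pH = -log10([H+]) = -log10(9.0×10^-3)
= 3 - log10(9.0)
= 3 - 0.95
= 2.05

2.05


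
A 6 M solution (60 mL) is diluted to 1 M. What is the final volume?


C1V1 = C2V2
6 × 60 = 1 × V2
V2 = 360/1 = 360.0 mL

360.0 mL


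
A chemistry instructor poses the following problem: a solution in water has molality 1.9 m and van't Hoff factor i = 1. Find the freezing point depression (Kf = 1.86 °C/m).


ΔTf = Kf × m × i
= 1.86 × 1.9 × 1
= 3.534 °C

3.534 °C


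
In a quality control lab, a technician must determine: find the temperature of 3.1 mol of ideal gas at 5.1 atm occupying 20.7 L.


PV = nRT  (R = 0.08206 L·atm/(mol·K))
T = PV/(nR) = 5.1×20.7/(3.1×0.08206)
= 105.57/0.254386
= 415.00 K

415.00 K


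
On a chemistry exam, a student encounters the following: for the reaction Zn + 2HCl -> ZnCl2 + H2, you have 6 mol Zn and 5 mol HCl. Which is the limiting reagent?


Mole ratio available / coefficient:
  Zn: 6/1 = 6.000
  HCl: 5/2 = 2.500
Smaller ratio is limiting.

HCl


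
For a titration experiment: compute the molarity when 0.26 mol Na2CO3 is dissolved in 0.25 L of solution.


M = n/V = 0.26/0.25 = 1.040 mol/L

1.040 M


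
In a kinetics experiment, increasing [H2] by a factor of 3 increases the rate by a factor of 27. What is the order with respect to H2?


rate ∝ [H2]^n
3^n = 27 → n = 3
Order in H2: 3

3


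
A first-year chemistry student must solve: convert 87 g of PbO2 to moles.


M(PbO2) = 239.2 g/mol
n = mass/M = 87/239.2 = 0.3637 mol

0.3637 mol


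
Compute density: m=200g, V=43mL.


ρ = mass/volume
= 200/43
= 4.651 g/mL

4.651 g/mL


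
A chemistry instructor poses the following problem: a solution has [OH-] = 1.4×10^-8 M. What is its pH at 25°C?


pOH = -log10([OH-]) = -log10(1.4×10^-8)
= 8 - log10(1.4) = 7.85
pH = 14 - pOH = 14 - 7.85 = 6.15

6.15


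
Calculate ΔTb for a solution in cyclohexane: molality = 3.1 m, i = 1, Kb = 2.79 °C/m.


ΔTb = Kb × m × i
= 2.79 × 3.1 × 1
= 8.649 °C

8.649 °C


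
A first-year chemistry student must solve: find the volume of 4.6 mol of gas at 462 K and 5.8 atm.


PV = nRT  (R = 0.08206 L·atm/(mol·K))
V = nRT/P = 4.6×0.08206×462/5.8
= 30.068 L

30.068 L


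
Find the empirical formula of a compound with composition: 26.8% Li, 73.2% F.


Assume 100 g sample. Moles of each element:
  Li: 26.8/6.94 = 3.862 mol
  F: 73.2/19.0 = 3.853 mol
Divide by smallest (3.853):
  Li: 3.862/3.853 = 1.0
  F: 3.853/3.853 = 1.0
Empirical formula: LiF

LiF


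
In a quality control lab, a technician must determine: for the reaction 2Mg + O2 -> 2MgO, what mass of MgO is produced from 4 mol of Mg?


Mole ratio MgO:Mg = 2:2
n(MgO) = 4 × 2/2 = 4.000 mol
mass = 4.000 × 40.31 = 161.24 g

161.24 g


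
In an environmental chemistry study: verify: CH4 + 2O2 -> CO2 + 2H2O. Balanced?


Equation: CH4 + 2O2 -> CO2 + 2H2O
Check atoms: C: 1=1, H: 4=4, O: 4=4
Balanced

Yes, balanced


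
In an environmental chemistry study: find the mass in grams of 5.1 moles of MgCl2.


M(MgCl2) = 95.21 g/mol
mass = n × M = 5.1 × 95.21 = 485.57 g

485.57 g


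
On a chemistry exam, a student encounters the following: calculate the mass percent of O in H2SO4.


M(H2SO4) = 2×1.008 + 1×32.07 + 4×16.0 = 98.086 g/mol
Mass of O = 4 × 16.0 = 64.00 g/mol
% O = 64.00/98.086 × 100 = 65.25%

65.25%


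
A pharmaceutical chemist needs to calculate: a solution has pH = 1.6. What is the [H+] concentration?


[H+] = 10^(-pH) = 10^(-1.6)
= 2.51×10^-2 M

2.51×10^-2 M


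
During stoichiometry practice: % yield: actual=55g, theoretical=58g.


% yield = actual/theoretical × 100
= 55/58 × 100
= 94.83%

94.83%


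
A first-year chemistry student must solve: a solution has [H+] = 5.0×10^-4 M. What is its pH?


pH = -log10([H+]) = -log10(5.0×10^-4)
= 4 - log10(5.0)
= 4 - 0.7
= 3.3

3.3


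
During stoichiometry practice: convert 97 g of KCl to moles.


M(KCl) = 74.55 g/mol
n = mass/M = 97/74.55 = 1.3011 mol

1.3011 mol


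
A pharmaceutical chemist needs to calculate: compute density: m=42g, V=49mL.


ρ = mass/volume
= 42/49
= 0.857 g/mL

0.857 g/mL


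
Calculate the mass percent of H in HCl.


M(HCl) = 1×1.008 + 1×35.45 = 36.458 g/mol
Mass of H = 1 × 1.008 = 1.008 g/mol
% H = 1.008/36.458 × 100 = 2.76%

2.76%


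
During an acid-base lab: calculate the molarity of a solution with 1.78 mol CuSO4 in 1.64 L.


M = n/V = 1.78/1.64 = 1.085 mol/L

1.085 M


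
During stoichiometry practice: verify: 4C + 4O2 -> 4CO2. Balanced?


Equation: 4C + 4O2 -> 4CO2
Check atoms: C: 4=4, O: 8=8
Balanced

Yes, balanced


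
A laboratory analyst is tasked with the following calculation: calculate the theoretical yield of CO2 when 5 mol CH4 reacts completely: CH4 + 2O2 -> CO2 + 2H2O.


Mole ratio CO2:CH4 = 1:1
n(CO2) = 5 × 1/1 = 5.000 mol
mass = 5.000 × 44.01 = 220.05 g

220.05 g


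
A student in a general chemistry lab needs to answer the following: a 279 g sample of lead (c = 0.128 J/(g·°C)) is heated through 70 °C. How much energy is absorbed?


q = mcΔT = 279 × 0.128 × 70
= 2499.84 J

2499.84 J


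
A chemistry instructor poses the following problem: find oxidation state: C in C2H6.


2x + 6(+1) = 0, so x = -3
Oxidation number: -3

-3


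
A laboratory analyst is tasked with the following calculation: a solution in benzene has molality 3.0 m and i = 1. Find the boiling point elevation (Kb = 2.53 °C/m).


ΔTb = Kb × m × i
= 2.53 × 3.0 × 1
= 7.59 °C

7.59 °C


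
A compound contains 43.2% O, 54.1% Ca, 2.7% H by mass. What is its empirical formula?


Assume 100 g sample. Moles of each element:
  O: 43.2/16.0 = 2.7 mol
  Ca: 54.1/40.08 = 1.35 mol
  H: 2.7/1.008 = 2.679 mol
Divide by smallest (1.35):
  O: 2.7/1.35 = 2.0
  Ca: 1.35/1.35 = 1.0
  H: 2.679/1.35 = 1.98
Empirical formula: CaO2H2

CaO2H2


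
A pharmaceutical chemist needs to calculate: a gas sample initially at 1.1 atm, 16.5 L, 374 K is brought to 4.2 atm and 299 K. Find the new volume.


P1V1/T1 = P2V2/T2
V2 = P1V1T2/(T1P2)
= 1.1×16.5×299/(374×4.2)
= 3.455 L

3.455 L


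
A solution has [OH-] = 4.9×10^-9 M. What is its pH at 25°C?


pOH = -log10([OH-]) = -log10(4.9×10^-9)
= 9 - log10(4.9) = 8.31
pH = 14 - pOH = 14 - 8.31 = 5.69

5.69


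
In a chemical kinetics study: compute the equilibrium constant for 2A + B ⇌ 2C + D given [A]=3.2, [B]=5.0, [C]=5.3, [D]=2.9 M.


Kc = [C]^2[D]/([A]^2[B])
= (5.3^2 × 2.9^1)/(3.2^2 × 5.0^1)
= 81.461/51.2
= 1.591

1.591


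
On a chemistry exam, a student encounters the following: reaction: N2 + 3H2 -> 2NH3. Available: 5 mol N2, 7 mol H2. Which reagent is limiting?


Mole ratio available / coefficient:
  N2: 5/1 = 5.000
  H2: 7/3 = 2.333
Smaller ratio is limiting.

H2


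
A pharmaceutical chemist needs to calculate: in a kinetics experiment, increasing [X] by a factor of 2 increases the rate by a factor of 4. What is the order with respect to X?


rate ∝ [X]^n
2^n = 4 → n = 2
Order in X: 2

2


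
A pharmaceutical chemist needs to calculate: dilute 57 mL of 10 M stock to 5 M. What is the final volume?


C1V1 = C2V2
10 × 57 = 5 × V2
V2 = 570/5 = 114.0 mL

114.0 mL


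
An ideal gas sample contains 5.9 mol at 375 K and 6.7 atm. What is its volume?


PV = nRT  (R = 0.08206 L·atm/(mol·K))
V = nRT/P = 5.9×0.08206×375/6.7
= 27.098 L

27.098 L


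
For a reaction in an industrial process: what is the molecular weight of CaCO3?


M(CaCO3) = 1×40.08 + 1×12.01 + 3×16.0
= 40.08 + 12.01 + 48.0
= 100.09 g/mol

100.09 g/mol


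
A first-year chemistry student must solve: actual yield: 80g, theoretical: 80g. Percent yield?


% yield = actual/theoretical × 100
= 80/80 × 100
= 100.0%

100.0%


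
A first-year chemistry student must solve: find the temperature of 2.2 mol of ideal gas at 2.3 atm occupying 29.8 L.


PV = nRT  (R = 0.08206 L·atm/(mol·K))
T = PV/(nR) = 2.3×29.8/(2.2×0.08206)
= 68.54/0.180532
= 379.66 K

379.66 K


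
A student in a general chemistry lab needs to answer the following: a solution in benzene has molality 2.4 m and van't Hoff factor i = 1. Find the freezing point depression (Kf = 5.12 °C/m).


ΔTf = Kf × m × i
= 5.12 × 2.4 × 1
= 12.288 °C

12.288 °C


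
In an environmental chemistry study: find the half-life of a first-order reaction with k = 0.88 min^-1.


t½ = ln2/k = 0.693147/(0.88 min^-1)
= 0.7877 min

0.7877 min


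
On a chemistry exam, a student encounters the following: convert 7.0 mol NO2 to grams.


M(NO2) = 46.01 g/mol
mass = n × M = 7.0 × 46.01 = 322.07 g

322.07 g


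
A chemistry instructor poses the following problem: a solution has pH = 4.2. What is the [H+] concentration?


[H+] = 10^(-pH) = 10^(-4.2)
= 6.31×10^-5 M

6.31×10^-5 M


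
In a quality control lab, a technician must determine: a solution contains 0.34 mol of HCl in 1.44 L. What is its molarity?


M = n/V = 0.34/1.44 = 0.236 mol/L

0.236 M


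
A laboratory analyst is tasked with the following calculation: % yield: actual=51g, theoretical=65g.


% yield = actual/theoretical × 100
= 51/65 × 100
= 78.46%

78.46%


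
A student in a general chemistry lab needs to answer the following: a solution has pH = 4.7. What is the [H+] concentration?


[H+] = 10^(-pH) = 10^(-4.7)
= 2.0×10^-5 M

2.0×10^-5 M


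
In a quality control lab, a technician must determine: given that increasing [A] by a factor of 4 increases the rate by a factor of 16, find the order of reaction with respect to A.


rate ∝ [A]^n
4^n = 16 → n = 2
Order in A: 2

2


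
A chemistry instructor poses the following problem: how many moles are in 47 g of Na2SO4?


M(Na2SO4) = 142.05 g/mol
n = mass/M = 47/142.05 = 0.3309 mol

0.3309 mol


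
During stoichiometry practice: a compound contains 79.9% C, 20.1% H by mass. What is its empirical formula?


Assume 100 g sample. Moles of each element:
  C: 79.9/12.01 = 6.653 mol
  H: 20.1/1.008 = 19.94 mol
Divide by smallest (6.653):
  C: 6.653/6.653 = 1.0
  H: 19.94/6.653 = 3.0
Empirical formula: CH3

CH3


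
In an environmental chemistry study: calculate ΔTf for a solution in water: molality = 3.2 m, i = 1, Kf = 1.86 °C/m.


ΔTf = Kf × m × i
= 1.86 × 3.2 × 1
= 5.952 °C

5.952 °C


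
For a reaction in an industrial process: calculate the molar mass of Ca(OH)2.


M(Ca(OH)2) = 1×40.08 + 2×16.0 + 2×1.008
= 40.08 + 32.0 + 2.02
= 74.1 g/mol

74.1 g/mol


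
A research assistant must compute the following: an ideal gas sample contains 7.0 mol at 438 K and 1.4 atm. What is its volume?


PV = nRT  (R = 0.08206 L·atm/(mol·K))
V = nRT/P = 7.0×0.08206×438/1.4
= 179.711 L

179.711 L


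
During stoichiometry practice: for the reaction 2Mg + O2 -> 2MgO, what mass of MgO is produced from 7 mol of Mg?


Mole ratio MgO:Mg = 2:2
n(MgO) = 7 × 2/2 = 7.000 mol
mass = 7.000 × 40.31 = 282.17 g

282.17 g


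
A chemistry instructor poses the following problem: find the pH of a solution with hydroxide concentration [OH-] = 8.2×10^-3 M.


pOH = -log10([OH-]) = -log10(8.2×10^-3)
= 3 - log10(8.2) = 2.09
pH = 14 - pOH = 14 - 2.09 = 11.91

11.91


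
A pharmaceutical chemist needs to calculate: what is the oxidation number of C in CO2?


x + 2(-2) = 0, so x = +4
Oxidation number: +4

+4


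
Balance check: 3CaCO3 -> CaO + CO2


Equation: 3CaCO3 -> CaO + CO2
Check atoms: C: 3≠1, Ca: 3≠1, O: 9≠3
Not balanced

No, not balanced


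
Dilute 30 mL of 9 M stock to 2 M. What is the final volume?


C1V1 = C2V2
9 × 30 = 2 × V2
V2 = 270/2 = 135.0 mL

135.0 mL


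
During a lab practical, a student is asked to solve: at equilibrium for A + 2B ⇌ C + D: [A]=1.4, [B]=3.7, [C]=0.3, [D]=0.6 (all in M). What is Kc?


Kc = [C][D]/([A][B]^2)
= (0.3^1 × 0.6^1)/(1.4^1 × 3.7^2)
= 0.18/19.166
= 0.009392

0.009392


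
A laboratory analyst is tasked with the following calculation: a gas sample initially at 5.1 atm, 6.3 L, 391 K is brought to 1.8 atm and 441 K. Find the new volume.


P1V1/T1 = P2V2/T2
V2 = P1V1T2/(T1P2)
= 5.1×6.3×441/(391×1.8)
= 20.133 L

20.133 L


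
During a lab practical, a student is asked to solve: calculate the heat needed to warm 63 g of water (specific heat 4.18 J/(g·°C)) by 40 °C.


q = mcΔT = 63 × 4.18 × 40
= 10533.60 J

10533.60 J


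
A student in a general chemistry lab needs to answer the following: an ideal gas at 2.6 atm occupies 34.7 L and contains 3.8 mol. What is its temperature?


PV = nRT  (R = 0.08206 L·atm/(mol·K))
T = PV/(nR) = 2.6×34.7/(3.8×0.08206)
= 90.22/0.311828
= 289.33 K

289.33 K


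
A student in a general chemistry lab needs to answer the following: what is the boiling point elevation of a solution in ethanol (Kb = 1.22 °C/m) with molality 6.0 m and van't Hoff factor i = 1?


ΔTb = Kb × m × i
= 1.22 × 6.0 × 1
= 7.32 °C

7.32 °C


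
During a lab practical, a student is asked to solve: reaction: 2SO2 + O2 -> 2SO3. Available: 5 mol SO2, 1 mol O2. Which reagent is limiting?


Mole ratio available / coefficient:
  SO2: 5/2 = 2.500
  O2: 1/1 = 1.000
Smaller ratio is limiting.

O2


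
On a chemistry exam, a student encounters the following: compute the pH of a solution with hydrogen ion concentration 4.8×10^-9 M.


pH = -log10([H+]) = -log10(4.8×10^-9)
= 9 - log10(4.8)
= 9 - 0.68
= 8.32

8.32


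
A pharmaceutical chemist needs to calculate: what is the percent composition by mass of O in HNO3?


M(HNO3) = 1×1.008 + 1×14.01 + 3×16.0 = 63.018 g/mol
Mass of O = 3 × 16.0 = 48.00 g/mol
% O = 48.00/63.018 × 100 = 76.17%

76.17%


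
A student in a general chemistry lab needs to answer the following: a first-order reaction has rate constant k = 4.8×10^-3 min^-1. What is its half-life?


t½ = ln2/k = 0.693147/(4.8×10^-3 min^-1)
= 144.4 min

144.4 min


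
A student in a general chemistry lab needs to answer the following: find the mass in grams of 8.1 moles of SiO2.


M(SiO2) = 60.09 g/mol
mass = n × M = 8.1 × 60.09 = 486.73 g

486.73 g


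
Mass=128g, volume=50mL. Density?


ρ = mass/volume
= 128/50
= 2.56 g/mL

2.56 g/mL


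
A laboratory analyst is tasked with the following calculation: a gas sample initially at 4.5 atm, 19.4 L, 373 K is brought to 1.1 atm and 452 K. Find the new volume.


P1V1/T1 = P2V2/T2
V2 = P1V1T2/(T1P2)
= 4.5×19.4×452/(373×1.1)
= 96.173 L

96.173 L


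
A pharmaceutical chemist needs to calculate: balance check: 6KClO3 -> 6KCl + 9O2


Equation: 6KClO3 -> 6KCl + 9O2
Check atoms: Cl: 6=6, K: 6=6, O: 18=18
Balanced

Yes, balanced


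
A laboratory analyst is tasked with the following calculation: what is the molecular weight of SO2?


M(SO2) = 1×32.07 + 2×16.0
= 32.07 + 32.0
= 64.07 g/mol

64.07 g/mol


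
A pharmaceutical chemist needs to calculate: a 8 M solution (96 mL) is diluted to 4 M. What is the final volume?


C1V1 = C2V2
8 × 96 = 4 × V2
V2 = 768/4 = 192.0 mL

192.0 mL


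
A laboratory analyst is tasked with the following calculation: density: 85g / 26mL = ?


ρ = mass/volume
= 85/26
= 3.269 g/mL

3.269 g/mL


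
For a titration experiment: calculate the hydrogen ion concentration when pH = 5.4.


[H+] = 10^(-pH) = 10^(-5.4)
= 3.98×10^-6 M

3.98×10^-6 M


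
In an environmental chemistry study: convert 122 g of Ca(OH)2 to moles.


M(Ca(OH)2) = 74.1 g/mol
n = mass/M = 122/74.1 = 1.6464 mol

1.6464 mol


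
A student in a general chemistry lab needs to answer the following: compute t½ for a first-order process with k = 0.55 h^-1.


t½ = ln2/k = 0.693147/(0.55 h^-1)
= 1.260 h

1.260 h


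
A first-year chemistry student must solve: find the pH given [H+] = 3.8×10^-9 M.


pH = -log10([H+]) = -log10(3.8×10^-9)
= 9 - log10(3.8)
= 9 - 0.58
= 8.42

8.42


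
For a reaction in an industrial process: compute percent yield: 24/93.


% yield = actual/theoretical × 100
= 24/93 × 100
= 25.81%

25.81%


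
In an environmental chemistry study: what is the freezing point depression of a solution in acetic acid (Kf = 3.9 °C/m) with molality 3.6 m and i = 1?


ΔTf = Kf × m × i
= 3.9 × 3.6 × 1
= 14.04 °C

14.04 °C


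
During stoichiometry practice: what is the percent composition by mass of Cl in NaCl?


M(NaCl) = 1×22.99 + 1×35.45 = 58.44 g/mol
Mass of Cl = 1 × 35.45 = 35.45 g/mol
% Cl = 35.45/58.44 × 100 = 60.66%

60.66%


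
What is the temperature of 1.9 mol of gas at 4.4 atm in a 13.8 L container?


PV = nRT  (R = 0.08206 L·atm/(mol·K))
T = PV/(nR) = 4.4×13.8/(1.9×0.08206)
= 60.72/0.155914
= 389.45 K

389.45 K


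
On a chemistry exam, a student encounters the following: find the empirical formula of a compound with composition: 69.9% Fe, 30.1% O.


Assume 100 g sample. Moles of each element:
  Fe: 69.9/55.85 = 1.252 mol
  O: 30.1/16.0 = 1.881 mol
Divide by smallest (1.252):
  Fe: 1.252/1.252 = 1.0
  O: 1.881/1.252 = 1.5
Multiply all ratios by 2 to obtain whole numbers.
Empirical formula: Fe2O3

Fe2O3


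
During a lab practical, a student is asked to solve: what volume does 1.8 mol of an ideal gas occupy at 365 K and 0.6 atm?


PV = nRT  (R = 0.08206 L·atm/(mol·K))
V = nRT/P = 1.8×0.08206×365/0.6
= 89.856 L

89.856 L


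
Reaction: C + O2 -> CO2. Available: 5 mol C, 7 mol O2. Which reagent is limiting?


Mole ratio available / coefficient:
  C: 5/1 = 5.000
  O2: 7/1 = 7.000
Smaller ratio is limiting.

C


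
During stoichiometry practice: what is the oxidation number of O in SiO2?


O is usually -2
Oxidation number: -2

-2


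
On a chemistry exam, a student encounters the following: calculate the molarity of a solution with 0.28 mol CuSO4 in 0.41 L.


M = n/V = 0.28/0.41 = 0.683 mol/L

0.683 M


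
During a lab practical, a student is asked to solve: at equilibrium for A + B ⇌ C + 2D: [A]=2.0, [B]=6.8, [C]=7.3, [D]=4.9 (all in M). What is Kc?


Kc = [C][D]^2/([A][B])
= (7.3^1 × 4.9^2)/(2.0^1 × 6.8^1)
= 175.273/13.6
= 12.89

12.89


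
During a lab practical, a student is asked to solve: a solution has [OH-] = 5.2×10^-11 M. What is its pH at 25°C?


pOH = -log10([OH-]) = -log10(5.2×10^-11)
= 11 - log10(5.2) = 10.28
pH = 14 - pOH = 14 - 10.28 = 3.72

3.72


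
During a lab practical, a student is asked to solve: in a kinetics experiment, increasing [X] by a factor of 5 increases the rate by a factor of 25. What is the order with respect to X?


rate ∝ [X]^n
5^n = 25 → n = 2
Order in X: 2

2


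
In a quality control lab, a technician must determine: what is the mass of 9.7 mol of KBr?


M(KBr) = 119.0 g/mol
mass = n × M = 9.7 × 119.0 = 1154.30 g

1154.30 g


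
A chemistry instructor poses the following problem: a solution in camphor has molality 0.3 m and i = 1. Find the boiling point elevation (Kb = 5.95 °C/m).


ΔTb = Kb × m × i
= 5.95 × 0.3 × 1
= 1.785 °C

1.785 °C


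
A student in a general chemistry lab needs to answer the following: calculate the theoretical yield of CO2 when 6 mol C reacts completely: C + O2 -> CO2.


Mole ratio CO2:C = 1:1
n(CO2) = 6 × 1/1 = 6.000 mol
mass = 6.000 × 44.01 = 264.06 g

264.06 g


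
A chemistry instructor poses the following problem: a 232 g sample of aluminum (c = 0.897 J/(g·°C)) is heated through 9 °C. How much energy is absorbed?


q = mcΔT = 232 × 0.897 × 9
= 1872.94 J

1872.94 J


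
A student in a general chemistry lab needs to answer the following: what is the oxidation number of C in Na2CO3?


2(+1) + x + 3(-2) = 0, so x = +4
Oxidation number: +4

+4


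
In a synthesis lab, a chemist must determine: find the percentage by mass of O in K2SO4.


M(K2SO4) = 2×39.1 + 1×32.07 + 4×16.0 = 174.27 g/mol
Mass of O = 4 × 16.0 = 64.00 g/mol
% O = 64.00/174.27 × 100 = 36.72%

36.72%


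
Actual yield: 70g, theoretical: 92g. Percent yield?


% yield = actual/theoretical × 100
= 70/92 × 100
= 76.09%

76.09%


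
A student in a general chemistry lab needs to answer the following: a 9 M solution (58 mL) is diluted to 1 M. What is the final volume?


C1V1 = C2V2
9 × 58 = 1 × V2
V2 = 522/1 = 522.0 mL

522.0 mL


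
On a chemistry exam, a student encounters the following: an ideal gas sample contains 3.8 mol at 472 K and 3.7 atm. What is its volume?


PV = nRT  (R = 0.08206 L·atm/(mol·K))
V = nRT/P = 3.8×0.08206×472/3.7
= 39.779 L

39.779 L


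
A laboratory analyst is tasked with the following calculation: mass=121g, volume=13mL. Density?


ρ = mass/volume
= 121/13
= 9.308 g/mL

9.308 g/mL


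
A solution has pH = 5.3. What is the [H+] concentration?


[H+] = 10^(-pH) = 10^(-5.3)
= 5.01×10^-6 M

5.01×10^-6 M


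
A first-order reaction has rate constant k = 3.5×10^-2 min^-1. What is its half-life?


t½ = ln2/k = 0.693147/(3.5×10^-2 min^-1)
= 19.80 min

19.80 min


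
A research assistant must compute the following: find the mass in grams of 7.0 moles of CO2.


M(CO2) = 44.01 g/mol
mass = n × M = 7.0 × 44.01 = 308.07 g

308.07 g


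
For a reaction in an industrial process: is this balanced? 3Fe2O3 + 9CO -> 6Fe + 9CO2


Equation: 3Fe2O3 + 9CO -> 6Fe + 9CO2
Check atoms: C: 9=9, Fe: 6=6, O: 18=18
Balanced

Yes, balanced


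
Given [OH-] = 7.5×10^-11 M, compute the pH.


pOH = -log10([OH-]) = -log10(7.5×10^-11)
= 11 - log10(7.5) = 10.12
pH = 14 - pOH = 14 - 10.12 = 3.88

3.88


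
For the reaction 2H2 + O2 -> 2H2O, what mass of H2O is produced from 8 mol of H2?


Mole ratio H2O:H2 = 2:2
n(H2O) = 8 × 2/2 = 8.000 mol
mass = 8.000 × 18.02 = 144.16 g

144.16 g


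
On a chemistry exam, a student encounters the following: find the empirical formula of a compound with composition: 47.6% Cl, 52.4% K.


Assume 100 g sample. Moles of each element:
  Cl: 47.6/35.45 = 1.343 mol
  K: 52.4/39.1 = 1.34 mol
Divide by smallest (1.34):
  Cl: 1.343/1.34 = 1.0
  K: 1.34/1.34 = 1.0
Empirical formula: KCl

KCl


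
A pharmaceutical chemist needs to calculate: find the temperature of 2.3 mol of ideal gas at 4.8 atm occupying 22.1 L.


PV = nRT  (R = 0.08206 L·atm/(mol·K))
T = PV/(nR) = 4.8×22.1/(2.3×0.08206)
= 106.08/0.188738
= 562.05 K

562.05 K


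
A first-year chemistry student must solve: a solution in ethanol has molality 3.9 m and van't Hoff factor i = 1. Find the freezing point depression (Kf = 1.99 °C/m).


ΔTf = Kf × m × i
= 1.99 × 3.9 × 1
= 7.761 °C

7.761 °C


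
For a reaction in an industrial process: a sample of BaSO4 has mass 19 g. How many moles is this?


M(BaSO4) = 233.4 g/mol
n = mass/M = 19/233.4 = 0.0814 mol

0.0814 mol


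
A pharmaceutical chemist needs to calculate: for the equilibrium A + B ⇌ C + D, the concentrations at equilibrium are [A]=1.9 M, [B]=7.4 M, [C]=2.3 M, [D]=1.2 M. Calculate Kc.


Kc = [C][D]/([A][B])
= (2.3^1 × 1.2^1)/(1.9^1 × 7.4^1)
= 2.76/14.06
= 0.1963

0.1963


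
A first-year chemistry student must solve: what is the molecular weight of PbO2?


M(PbO2) = 1×207.2 + 2×16.0
= 207.2 + 32.0
= 239.2 g/mol

239.2 g/mol


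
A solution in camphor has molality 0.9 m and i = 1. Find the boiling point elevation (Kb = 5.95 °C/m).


ΔTb = Kb × m × i
= 5.95 × 0.9 × 1
= 5.355 °C

5.355 °C
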